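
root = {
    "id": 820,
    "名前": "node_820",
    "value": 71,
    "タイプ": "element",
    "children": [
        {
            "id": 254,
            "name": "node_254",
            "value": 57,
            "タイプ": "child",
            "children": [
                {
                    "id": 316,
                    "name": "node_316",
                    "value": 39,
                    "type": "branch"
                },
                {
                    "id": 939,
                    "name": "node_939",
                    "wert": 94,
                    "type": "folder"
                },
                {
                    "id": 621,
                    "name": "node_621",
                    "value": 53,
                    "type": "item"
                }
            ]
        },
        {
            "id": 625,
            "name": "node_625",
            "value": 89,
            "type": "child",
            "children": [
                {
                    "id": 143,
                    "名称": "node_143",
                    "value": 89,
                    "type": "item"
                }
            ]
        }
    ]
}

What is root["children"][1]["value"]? 89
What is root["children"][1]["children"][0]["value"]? 89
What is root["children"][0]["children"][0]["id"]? 316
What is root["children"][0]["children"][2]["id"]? 621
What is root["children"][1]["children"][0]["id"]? 143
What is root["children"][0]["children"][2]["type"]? "item"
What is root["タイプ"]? "element"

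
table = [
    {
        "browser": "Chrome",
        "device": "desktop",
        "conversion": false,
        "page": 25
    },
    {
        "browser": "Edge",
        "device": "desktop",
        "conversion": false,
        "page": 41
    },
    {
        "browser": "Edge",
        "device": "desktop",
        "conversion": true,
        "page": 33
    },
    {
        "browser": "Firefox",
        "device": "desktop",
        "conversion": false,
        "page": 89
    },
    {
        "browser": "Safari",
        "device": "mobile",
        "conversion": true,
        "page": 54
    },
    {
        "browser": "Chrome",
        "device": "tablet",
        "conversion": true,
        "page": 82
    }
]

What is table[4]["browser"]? "Safari"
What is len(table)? 6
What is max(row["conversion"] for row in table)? True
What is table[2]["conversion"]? True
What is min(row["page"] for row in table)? 25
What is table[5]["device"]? "tablet"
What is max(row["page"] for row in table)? 89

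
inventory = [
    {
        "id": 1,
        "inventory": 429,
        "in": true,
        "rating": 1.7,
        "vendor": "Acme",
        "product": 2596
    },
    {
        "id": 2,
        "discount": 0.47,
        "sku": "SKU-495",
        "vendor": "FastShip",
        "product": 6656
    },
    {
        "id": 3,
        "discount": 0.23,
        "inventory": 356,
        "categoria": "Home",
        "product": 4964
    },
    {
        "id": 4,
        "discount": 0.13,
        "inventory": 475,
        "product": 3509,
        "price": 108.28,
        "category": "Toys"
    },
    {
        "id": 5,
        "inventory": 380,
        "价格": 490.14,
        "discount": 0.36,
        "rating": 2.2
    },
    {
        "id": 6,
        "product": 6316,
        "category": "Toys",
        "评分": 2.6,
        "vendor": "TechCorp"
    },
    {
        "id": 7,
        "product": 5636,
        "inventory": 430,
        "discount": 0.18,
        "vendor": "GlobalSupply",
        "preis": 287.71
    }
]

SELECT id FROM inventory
[1, 2, 3, 4, 5, 6, 7]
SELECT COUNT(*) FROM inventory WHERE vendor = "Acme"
1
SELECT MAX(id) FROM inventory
7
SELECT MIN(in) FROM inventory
True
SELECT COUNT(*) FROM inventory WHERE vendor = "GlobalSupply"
1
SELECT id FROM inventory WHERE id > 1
[2, 3, 4, 5, 6, 7]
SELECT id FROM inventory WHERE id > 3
[4, 5, 6, 7]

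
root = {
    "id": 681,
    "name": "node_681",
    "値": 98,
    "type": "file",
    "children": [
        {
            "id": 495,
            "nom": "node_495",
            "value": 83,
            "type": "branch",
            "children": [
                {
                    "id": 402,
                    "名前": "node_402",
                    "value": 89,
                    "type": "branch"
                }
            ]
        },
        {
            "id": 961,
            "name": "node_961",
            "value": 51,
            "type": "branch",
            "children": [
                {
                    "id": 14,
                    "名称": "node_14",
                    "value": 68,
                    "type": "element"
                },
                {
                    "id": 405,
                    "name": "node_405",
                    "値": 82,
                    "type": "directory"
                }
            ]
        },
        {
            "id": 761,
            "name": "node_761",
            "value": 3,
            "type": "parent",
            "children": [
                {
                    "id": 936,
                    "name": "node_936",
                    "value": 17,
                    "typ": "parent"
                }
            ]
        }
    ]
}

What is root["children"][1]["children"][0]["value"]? 68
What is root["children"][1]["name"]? "node_961"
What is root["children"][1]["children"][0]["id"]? 14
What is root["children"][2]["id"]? 761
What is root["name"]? "node_681"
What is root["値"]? 98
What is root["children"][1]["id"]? 961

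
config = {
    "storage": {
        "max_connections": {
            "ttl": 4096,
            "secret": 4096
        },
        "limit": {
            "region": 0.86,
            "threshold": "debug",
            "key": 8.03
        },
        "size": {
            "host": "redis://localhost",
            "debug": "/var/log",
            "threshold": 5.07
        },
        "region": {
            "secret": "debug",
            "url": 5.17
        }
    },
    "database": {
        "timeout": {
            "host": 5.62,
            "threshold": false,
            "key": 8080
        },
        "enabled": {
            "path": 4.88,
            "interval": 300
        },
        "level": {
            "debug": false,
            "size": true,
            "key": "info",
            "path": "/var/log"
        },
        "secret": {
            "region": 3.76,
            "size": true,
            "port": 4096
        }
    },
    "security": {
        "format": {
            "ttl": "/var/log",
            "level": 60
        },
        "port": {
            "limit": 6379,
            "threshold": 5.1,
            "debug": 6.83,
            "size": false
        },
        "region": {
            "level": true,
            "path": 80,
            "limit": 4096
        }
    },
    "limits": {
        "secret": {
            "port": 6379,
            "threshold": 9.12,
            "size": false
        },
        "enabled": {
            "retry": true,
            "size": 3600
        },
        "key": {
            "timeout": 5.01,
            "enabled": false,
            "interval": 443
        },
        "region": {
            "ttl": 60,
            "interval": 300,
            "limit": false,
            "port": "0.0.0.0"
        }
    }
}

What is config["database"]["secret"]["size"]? True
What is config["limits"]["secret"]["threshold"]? 9.12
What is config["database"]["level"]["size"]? True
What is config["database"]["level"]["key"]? "info"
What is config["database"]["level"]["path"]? "/var/log"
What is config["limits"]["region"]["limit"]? False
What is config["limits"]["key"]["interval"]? 443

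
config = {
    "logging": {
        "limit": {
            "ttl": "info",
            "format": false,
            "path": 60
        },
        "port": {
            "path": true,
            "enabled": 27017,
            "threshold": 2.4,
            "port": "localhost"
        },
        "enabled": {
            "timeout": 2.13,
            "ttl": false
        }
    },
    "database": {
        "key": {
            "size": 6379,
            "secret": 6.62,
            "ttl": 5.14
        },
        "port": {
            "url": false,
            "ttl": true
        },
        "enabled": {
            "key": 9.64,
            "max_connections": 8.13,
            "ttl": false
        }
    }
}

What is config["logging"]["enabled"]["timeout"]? 2.13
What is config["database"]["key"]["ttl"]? 5.14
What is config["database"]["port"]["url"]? False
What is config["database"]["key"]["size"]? 6379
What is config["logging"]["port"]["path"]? True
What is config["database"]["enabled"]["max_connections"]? 8.13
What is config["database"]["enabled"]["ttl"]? False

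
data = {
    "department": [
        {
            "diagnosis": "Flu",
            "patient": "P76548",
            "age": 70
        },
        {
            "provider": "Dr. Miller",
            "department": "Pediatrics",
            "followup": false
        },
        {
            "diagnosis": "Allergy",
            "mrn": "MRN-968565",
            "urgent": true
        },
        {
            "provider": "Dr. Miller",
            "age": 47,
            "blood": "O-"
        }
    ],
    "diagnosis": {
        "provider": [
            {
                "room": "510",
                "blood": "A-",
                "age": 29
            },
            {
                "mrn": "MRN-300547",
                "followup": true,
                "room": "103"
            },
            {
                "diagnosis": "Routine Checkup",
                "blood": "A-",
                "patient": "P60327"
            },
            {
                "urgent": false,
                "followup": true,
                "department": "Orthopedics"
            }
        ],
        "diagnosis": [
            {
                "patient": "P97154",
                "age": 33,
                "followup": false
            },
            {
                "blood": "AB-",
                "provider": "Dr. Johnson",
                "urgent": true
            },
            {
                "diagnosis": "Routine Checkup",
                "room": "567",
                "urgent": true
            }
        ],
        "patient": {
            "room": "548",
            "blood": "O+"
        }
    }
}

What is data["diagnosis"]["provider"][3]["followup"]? True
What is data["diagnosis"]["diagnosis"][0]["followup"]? False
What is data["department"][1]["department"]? "Pediatrics"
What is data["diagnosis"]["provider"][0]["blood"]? "A-"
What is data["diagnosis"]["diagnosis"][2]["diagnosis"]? "Routine Checkup"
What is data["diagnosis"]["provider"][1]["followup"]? True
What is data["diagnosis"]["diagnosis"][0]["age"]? 33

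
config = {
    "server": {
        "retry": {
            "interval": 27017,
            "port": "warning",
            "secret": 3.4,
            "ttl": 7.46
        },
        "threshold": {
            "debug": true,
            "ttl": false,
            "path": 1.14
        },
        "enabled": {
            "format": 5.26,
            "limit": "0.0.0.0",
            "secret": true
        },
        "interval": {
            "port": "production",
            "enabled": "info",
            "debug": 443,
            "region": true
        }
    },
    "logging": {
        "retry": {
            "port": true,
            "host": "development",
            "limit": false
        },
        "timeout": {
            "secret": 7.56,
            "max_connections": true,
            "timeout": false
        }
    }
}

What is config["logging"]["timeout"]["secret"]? 7.56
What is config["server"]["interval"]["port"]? "production"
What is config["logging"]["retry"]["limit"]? False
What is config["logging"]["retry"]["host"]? "development"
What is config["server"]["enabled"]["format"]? 5.26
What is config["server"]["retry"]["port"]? "warning"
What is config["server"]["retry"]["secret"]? 3.4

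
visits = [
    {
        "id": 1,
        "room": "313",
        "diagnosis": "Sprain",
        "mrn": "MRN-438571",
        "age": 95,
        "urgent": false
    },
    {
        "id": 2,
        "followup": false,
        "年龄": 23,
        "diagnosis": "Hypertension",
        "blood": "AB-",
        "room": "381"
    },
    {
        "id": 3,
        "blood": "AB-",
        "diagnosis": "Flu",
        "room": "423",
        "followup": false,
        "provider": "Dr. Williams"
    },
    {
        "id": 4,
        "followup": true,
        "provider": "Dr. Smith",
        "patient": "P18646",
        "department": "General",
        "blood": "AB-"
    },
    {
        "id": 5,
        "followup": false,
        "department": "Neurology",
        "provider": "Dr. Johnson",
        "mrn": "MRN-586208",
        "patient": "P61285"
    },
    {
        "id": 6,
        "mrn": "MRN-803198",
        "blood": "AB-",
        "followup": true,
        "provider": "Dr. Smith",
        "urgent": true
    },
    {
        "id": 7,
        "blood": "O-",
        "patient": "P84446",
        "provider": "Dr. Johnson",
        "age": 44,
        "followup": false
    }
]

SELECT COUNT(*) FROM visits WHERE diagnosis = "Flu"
1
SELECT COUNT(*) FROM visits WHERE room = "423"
1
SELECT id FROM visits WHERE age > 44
[1]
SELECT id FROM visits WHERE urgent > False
[6]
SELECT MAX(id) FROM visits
7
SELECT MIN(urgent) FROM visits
False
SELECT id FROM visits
[1, 2, 3, 4, 5, 6, 7]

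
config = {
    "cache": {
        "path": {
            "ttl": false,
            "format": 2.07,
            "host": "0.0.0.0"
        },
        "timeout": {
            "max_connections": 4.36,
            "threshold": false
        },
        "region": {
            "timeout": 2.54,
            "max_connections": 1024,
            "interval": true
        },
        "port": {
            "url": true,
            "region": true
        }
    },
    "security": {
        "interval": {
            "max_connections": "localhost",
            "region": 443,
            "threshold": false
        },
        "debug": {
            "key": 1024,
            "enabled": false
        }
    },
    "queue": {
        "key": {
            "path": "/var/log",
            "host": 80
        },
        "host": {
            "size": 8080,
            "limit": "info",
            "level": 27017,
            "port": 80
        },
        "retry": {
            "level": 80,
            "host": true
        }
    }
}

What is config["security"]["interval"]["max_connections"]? "localhost"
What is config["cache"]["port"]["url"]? True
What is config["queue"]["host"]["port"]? 80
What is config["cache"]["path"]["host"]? "0.0.0.0"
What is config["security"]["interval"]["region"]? 443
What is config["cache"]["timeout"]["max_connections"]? 4.36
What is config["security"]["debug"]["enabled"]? False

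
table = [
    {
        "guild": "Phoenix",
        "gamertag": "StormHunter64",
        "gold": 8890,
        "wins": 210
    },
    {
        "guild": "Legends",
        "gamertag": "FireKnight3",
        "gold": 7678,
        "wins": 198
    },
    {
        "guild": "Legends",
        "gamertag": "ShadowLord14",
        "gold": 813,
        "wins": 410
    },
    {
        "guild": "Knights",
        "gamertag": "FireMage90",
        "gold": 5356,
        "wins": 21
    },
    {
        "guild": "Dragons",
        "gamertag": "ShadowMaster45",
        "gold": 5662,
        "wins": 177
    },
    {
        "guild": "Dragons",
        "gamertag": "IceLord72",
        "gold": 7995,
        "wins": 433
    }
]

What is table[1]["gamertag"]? "FireKnight3"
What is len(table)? 6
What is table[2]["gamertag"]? "ShadowLord14"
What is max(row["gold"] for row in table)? 8890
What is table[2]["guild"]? "Legends"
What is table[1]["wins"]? 198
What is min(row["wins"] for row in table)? 21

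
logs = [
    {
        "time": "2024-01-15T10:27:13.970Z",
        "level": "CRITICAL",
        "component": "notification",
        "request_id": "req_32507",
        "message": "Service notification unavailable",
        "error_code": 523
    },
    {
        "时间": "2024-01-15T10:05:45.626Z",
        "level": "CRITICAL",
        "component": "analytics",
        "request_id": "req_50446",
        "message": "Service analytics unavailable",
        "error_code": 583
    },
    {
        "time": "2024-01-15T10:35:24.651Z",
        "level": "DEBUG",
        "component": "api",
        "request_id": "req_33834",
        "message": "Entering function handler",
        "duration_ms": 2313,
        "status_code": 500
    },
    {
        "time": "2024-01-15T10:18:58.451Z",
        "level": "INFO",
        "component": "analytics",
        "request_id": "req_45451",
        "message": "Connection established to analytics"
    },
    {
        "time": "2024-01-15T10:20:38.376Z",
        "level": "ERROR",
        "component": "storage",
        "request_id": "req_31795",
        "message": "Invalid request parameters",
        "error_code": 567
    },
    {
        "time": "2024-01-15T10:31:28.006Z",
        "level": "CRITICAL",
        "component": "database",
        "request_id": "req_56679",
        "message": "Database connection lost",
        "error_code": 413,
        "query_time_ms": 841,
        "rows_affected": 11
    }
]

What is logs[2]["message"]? "Entering function handler"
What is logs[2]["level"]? "DEBUG"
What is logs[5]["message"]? "Database connection lost"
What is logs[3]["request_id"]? "req_45451"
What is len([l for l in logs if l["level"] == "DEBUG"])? 1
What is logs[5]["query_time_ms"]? 841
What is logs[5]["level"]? "CRITICAL"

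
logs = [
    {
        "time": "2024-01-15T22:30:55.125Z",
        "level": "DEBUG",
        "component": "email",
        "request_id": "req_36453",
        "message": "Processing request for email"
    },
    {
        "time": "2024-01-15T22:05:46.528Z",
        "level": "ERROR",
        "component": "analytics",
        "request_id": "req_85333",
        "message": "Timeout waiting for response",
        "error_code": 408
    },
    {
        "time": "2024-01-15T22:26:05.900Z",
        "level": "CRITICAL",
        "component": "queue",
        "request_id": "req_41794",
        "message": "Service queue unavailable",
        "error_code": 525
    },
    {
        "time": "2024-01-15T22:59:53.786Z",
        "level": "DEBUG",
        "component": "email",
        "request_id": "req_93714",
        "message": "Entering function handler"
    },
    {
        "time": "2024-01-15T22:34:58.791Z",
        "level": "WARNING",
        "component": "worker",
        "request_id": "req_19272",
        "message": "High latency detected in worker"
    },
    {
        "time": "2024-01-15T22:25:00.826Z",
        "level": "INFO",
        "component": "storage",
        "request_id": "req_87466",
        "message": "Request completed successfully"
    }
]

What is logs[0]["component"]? "email"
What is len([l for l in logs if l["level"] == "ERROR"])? 1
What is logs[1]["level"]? "ERROR"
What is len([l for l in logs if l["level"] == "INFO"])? 1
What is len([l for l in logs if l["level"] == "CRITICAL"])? 1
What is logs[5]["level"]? "INFO"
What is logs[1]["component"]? "analytics"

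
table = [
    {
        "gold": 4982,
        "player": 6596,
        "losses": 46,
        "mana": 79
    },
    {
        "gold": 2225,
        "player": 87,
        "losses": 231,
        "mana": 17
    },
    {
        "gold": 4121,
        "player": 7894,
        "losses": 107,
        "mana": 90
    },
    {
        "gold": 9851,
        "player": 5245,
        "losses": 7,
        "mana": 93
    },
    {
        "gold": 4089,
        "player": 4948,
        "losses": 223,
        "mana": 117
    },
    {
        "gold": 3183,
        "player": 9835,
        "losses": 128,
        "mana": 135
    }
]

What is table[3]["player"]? 5245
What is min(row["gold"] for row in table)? 2225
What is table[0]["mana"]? 79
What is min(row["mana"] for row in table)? 17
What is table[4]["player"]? 4948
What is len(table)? 6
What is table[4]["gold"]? 4089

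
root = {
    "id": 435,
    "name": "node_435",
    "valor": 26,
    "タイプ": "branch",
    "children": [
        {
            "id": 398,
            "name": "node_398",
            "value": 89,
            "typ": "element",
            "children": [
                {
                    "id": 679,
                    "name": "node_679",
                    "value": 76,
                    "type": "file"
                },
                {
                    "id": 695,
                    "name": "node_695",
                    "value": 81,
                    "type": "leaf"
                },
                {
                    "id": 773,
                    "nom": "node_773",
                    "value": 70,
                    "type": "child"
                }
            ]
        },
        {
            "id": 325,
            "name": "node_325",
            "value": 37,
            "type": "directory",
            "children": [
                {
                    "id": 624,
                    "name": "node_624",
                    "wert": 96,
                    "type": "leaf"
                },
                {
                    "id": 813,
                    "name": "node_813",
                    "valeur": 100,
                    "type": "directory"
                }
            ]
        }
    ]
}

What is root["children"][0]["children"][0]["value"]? 76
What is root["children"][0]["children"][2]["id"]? 773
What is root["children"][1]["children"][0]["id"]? 624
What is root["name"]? "node_435"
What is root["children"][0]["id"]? 398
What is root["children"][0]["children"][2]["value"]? 70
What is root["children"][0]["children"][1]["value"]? 81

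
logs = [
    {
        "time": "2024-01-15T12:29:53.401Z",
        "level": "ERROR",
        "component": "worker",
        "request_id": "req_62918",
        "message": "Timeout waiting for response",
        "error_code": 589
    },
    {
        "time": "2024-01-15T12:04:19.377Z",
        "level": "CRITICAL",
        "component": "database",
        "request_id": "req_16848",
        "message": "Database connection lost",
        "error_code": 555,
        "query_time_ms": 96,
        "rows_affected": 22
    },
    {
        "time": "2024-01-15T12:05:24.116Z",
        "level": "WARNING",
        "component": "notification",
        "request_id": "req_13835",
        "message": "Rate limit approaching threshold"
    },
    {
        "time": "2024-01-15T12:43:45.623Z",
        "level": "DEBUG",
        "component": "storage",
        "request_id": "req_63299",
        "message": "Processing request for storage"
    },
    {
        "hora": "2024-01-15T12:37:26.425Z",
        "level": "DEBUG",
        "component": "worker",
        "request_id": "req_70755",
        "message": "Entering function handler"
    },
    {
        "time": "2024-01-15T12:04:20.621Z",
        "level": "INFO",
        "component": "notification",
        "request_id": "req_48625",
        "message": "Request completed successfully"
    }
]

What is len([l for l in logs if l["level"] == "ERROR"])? 1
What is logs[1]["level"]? "CRITICAL"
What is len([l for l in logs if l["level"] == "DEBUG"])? 2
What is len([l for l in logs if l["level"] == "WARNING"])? 1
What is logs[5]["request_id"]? "req_48625"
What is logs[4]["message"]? "Entering function handler"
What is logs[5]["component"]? "notification"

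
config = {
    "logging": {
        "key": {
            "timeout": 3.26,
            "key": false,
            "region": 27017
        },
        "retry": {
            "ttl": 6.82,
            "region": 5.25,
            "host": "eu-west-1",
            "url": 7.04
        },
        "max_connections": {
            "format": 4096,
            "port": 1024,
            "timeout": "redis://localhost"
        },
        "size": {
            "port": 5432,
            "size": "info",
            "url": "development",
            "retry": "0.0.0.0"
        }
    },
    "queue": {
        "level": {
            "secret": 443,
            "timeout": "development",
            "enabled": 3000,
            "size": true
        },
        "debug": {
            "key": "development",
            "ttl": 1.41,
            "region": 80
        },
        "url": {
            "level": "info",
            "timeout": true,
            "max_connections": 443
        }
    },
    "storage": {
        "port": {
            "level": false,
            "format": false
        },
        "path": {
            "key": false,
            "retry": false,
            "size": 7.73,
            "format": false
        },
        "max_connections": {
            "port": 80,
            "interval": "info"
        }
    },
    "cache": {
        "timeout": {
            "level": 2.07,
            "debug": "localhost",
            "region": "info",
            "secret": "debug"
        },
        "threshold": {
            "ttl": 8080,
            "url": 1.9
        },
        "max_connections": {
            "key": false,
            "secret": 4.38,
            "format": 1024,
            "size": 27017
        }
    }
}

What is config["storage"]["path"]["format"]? False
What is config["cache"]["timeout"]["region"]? "info"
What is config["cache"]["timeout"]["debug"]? "localhost"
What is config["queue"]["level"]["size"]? True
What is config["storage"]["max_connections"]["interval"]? "info"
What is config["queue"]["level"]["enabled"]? 3000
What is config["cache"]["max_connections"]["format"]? 1024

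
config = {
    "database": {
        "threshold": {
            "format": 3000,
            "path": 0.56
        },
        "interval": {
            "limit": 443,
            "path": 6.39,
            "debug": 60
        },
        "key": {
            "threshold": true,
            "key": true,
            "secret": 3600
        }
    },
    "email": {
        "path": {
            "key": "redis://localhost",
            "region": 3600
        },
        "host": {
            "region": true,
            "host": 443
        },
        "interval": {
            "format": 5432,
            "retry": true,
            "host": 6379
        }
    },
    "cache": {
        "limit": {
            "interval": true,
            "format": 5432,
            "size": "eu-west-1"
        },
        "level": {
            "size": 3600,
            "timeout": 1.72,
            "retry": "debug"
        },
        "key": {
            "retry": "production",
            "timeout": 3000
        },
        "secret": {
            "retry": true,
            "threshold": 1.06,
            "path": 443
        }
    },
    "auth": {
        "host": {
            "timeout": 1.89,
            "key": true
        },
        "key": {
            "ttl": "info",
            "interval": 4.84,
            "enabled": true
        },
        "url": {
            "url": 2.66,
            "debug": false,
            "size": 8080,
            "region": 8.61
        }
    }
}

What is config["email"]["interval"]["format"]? 5432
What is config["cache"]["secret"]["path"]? 443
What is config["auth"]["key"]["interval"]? 4.84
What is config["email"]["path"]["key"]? "redis://localhost"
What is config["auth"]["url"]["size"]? 8080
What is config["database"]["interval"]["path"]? 6.39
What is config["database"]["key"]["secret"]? 3600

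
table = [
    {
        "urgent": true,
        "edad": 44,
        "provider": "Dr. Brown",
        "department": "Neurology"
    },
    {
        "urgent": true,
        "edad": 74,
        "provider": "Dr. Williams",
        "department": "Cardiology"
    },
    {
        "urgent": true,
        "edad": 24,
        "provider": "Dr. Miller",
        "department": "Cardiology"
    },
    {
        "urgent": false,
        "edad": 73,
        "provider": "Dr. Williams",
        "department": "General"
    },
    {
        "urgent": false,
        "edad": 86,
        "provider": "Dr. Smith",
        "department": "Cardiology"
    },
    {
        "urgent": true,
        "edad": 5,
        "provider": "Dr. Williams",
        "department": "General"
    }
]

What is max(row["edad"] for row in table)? 86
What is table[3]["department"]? "General"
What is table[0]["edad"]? 44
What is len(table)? 6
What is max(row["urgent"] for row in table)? True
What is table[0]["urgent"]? True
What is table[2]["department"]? "Cardiology"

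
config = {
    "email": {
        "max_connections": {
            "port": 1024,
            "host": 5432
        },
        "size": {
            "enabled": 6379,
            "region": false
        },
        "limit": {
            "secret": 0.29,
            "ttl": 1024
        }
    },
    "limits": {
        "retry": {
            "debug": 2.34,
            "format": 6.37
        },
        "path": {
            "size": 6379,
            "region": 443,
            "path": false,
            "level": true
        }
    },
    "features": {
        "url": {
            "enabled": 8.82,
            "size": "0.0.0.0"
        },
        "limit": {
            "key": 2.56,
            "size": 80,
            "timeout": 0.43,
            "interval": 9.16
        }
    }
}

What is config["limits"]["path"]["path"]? False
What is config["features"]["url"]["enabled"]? 8.82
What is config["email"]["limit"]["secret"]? 0.29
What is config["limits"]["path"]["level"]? True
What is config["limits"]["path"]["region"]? 443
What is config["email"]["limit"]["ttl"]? 1024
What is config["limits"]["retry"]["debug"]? 2.34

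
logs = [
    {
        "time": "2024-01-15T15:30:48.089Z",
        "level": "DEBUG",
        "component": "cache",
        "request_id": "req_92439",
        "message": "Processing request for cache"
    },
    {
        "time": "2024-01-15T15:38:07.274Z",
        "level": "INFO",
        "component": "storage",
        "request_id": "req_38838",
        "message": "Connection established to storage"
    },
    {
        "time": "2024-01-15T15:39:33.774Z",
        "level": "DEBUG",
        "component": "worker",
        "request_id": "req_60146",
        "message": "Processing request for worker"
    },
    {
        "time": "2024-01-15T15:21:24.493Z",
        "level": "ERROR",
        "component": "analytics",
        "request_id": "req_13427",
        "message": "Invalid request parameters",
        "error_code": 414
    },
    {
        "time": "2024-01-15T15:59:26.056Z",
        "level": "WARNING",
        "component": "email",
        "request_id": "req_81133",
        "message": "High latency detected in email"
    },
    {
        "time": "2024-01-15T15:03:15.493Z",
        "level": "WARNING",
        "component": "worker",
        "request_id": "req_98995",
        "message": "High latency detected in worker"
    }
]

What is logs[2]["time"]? "2024-01-15T15:39:33.774Z"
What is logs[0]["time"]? "2024-01-15T15:30:48.089Z"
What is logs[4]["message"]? "High latency detected in email"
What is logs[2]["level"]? "DEBUG"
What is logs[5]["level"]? "WARNING"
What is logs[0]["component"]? "cache"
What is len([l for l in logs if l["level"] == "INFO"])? 1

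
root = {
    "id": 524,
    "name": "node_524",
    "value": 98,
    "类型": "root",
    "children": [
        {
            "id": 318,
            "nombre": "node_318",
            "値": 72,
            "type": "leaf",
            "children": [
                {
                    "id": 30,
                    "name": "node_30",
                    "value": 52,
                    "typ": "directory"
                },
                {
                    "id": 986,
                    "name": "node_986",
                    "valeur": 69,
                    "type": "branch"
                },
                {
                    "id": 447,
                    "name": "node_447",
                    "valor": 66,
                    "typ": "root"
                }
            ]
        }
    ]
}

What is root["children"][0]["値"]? 72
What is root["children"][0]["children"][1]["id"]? 986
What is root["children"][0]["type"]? "leaf"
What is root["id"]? 524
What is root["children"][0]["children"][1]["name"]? "node_986"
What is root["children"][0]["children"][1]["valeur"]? 69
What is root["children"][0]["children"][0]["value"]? 52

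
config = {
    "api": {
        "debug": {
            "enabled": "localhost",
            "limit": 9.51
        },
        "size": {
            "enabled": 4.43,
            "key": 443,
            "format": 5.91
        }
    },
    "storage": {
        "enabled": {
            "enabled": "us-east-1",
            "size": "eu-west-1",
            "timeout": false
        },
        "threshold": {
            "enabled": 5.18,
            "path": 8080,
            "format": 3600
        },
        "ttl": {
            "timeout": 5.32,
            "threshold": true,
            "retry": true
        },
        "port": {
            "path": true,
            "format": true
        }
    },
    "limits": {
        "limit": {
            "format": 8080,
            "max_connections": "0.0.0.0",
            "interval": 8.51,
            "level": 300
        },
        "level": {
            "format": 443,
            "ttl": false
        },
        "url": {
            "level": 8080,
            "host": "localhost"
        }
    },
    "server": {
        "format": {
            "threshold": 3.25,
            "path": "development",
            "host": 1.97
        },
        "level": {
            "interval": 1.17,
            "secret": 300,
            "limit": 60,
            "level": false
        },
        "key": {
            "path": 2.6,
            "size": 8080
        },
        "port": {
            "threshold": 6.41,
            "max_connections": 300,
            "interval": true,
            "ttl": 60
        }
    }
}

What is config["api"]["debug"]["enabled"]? "localhost"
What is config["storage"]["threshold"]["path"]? 8080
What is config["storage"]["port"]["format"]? True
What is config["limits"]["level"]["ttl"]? False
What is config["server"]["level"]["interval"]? 1.17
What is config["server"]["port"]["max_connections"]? 300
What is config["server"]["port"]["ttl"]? 60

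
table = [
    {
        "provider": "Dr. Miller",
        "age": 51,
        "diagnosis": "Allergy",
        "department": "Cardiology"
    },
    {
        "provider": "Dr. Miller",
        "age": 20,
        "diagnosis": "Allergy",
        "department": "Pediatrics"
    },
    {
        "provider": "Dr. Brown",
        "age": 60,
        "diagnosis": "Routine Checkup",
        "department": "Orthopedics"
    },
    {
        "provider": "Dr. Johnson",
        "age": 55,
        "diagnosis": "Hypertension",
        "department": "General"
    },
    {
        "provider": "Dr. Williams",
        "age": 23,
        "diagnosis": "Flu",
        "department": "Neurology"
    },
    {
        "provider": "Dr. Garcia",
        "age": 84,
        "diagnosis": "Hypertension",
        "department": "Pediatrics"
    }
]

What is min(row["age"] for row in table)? 20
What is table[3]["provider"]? "Dr. Johnson"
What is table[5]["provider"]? "Dr. Garcia"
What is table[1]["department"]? "Pediatrics"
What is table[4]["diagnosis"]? "Flu"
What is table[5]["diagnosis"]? "Hypertension"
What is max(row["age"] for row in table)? 84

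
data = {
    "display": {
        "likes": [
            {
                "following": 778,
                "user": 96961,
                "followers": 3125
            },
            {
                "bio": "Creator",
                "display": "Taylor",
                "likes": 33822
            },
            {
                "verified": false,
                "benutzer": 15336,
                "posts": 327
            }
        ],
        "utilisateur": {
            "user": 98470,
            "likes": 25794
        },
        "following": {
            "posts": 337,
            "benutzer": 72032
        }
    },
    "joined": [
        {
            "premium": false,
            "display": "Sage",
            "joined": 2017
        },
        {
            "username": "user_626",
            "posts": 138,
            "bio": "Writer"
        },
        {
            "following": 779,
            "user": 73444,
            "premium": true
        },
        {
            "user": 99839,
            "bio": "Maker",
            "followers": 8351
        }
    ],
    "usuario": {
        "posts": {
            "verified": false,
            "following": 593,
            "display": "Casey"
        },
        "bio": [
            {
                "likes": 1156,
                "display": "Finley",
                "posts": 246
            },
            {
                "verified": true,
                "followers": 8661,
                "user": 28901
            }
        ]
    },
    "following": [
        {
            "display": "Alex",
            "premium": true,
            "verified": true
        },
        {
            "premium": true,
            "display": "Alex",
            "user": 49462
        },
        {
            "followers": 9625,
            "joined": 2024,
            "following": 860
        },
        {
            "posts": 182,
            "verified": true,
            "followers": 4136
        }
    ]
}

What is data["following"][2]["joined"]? 2024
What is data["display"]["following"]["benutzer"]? 72032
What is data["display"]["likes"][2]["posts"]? 327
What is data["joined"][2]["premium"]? True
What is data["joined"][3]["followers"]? 8351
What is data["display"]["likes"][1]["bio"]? "Creator"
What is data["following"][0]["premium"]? True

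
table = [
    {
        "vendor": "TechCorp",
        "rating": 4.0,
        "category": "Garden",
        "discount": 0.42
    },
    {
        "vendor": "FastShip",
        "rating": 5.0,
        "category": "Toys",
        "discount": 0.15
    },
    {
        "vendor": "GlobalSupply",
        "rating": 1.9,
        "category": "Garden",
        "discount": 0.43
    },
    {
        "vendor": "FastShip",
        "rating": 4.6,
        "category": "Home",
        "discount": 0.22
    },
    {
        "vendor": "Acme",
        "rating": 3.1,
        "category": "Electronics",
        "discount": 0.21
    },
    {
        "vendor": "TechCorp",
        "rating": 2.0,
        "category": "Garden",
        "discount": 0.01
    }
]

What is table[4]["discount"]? 0.21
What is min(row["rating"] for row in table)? 1.9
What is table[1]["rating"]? 5.0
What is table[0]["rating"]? 4.0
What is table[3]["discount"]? 0.22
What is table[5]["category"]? "Garden"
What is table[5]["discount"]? 0.01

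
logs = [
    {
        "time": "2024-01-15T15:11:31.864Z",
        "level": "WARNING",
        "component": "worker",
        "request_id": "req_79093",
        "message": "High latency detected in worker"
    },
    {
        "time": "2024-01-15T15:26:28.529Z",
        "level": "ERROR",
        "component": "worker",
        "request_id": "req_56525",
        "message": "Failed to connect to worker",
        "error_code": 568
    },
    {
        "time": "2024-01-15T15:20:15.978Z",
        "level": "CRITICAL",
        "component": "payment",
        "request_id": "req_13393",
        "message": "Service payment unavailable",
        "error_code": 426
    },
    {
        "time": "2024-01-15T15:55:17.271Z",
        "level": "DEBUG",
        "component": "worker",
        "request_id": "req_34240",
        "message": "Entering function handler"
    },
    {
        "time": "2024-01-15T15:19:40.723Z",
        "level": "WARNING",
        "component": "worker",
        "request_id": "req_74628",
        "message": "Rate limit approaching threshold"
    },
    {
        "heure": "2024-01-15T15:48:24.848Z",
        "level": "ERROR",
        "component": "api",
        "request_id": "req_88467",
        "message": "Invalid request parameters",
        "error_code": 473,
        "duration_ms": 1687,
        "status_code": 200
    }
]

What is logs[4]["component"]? "worker"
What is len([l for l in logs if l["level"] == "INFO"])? 0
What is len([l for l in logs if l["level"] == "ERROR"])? 2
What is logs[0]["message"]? "High latency detected in worker"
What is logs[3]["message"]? "Entering function handler"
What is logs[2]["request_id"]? "req_13393"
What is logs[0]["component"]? "worker"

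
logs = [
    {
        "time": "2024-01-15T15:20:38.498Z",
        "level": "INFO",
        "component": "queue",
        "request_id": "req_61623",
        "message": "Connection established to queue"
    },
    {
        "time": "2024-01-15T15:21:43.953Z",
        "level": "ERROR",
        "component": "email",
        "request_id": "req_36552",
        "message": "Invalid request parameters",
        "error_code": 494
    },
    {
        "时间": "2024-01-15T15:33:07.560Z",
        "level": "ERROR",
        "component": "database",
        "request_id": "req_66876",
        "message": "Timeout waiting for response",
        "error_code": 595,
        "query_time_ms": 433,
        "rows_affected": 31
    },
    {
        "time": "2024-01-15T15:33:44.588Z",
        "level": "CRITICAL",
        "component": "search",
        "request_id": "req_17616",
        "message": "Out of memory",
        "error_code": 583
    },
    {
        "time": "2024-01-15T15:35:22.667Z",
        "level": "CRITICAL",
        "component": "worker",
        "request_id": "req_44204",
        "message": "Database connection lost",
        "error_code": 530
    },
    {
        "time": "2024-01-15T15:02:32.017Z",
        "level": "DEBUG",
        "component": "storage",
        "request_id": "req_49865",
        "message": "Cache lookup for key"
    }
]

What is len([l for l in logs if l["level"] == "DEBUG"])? 1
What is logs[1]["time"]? "2024-01-15T15:21:43.953Z"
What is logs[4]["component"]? "worker"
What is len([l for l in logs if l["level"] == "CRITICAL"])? 2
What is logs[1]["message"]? "Invalid request parameters"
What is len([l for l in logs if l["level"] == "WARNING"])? 0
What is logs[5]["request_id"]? "req_49865"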